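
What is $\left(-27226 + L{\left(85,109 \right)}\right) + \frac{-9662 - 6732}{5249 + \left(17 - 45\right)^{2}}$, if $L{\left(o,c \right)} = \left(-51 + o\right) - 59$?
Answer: $- \frac{164421677}{6033} \approx -27254.0$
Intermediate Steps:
$L{\left(o,c \right)} = -110 + o$
$\left(-27226 + L{\left(85,109 \right)}\right) + \frac{-9662 - 6732}{5249 + \left(17 - 45\right)^{2}} = \left(-27226 + \left(-110 + 85\right)\right) + \frac{-9662 - 6732}{5249 + \left(17 - 45\right)^{2}} = \left(-27226 - 25\right) - \frac{16394}{5249 + \left(-28\right)^{2}} = -27251 - \frac{16394}{5249 + 784} = -27251 - \frac{16394}{6033} = - \frac{164421677}{6033}$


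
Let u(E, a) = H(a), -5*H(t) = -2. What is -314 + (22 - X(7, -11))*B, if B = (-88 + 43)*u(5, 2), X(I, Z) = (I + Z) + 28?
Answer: -278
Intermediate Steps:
H(t) = ⅖ (H(t) = -⅕*(-2) = ⅖)
u(E, a) = ⅖
X(I, Z) = 28 + I + Z
B = -18 (B = (-88 + 43)*(⅖) = -45*⅖ = -18)
-314 + (22 - X(7, -11))*B = -314 + (22 - (28 + 7 - 11))*(-18) = -314 + (22 - 1*24)*(-18) = -314 + (22 - 24)*(-18) = -314 - 2*(-18) = -314 + 36 = -278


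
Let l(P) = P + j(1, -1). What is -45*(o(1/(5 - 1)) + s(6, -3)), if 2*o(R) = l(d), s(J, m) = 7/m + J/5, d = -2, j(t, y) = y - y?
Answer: 96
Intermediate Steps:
j(t, y) = 0
s(J, m) = 7/m + J/5 (s(J, m) = 7/m + J*(⅕) = 7/m + J/5)
l(P) = P (l(P) = P + 0 = P)
o(R) = -1 (o(R) = (½)*(-2) = -1)
-45*(o(1/(5 - 1)) + s(6, -3)) = -45*(-1 + (7/(-3) + (⅕)*6)) = -45*(-1 + (7*(-⅓) + 6/5)) = -45*(-1 + (-7/3 + 6/5)) = -45*(-1 - 17/15) = -45*(-32/15) = 96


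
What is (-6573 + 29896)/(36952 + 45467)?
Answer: 281/993 ≈ 0.28298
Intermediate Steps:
(-6573 + 29896)/(36952 + 45467) = 23323/82419 = 23323*(1/82419) = 281/993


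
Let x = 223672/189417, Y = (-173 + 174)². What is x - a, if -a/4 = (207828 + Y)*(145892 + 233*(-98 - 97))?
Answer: 15818499957350476/189417 ≈ 8.3511e+10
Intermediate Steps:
Y = 1 (Y = 1² = 1)
x = 223672/189417 (x = 223672*(1/189417) = 223672/189417 ≈ 1.1808)
a = -83511511412 (a = -4*(207828 + 1)*(145892 + 233*(-98 - 97)) = -831316*(145892 + 233*(-195)) = -831316*(145892 - 45435) = -831316*100457 = -4*20877877853 = -83511511412)
x - a = 223672/189417 - 1*(-83511511412) = 223672/189417 + 83511511412 = 15818499957350476/189417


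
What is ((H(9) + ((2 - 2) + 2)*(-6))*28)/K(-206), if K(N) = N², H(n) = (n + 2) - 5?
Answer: -42/10609 ≈ -0.0039589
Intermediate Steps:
H(n) = -3 + n (H(n) = (2 + n) - 5 = -3 + n)
((H(9) + ((2 - 2) + 2)*(-6))*28)/K(-206) = (((-3 + 9) + ((2 - 2) + 2)*(-6))*28)/((-206)²) = ((6 + (0 + 2)*(-6))*28)/42436 = ((6 + 2*(-6))*28)*(1/42436) = ((6 - 12)*28)*(1/42436) = -6*28*(1/42436) = -168*1/42436 = -42/10609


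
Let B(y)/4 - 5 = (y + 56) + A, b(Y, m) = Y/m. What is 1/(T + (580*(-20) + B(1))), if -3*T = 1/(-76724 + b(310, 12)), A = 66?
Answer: -460189/5102575630 ≈ -9.0188e-5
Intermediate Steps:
B(y) = 508 + 4*y (B(y) = 20 + 4*((y + 56) + 66) = 20 + 4*((56 + y) + 66) = 20 + 4*(122 + y) = 20 + (488 + 4*y) = 508 + 4*y)
T = 2/460189 (T = -1/(3*(-76724 + 310/12)) = -1/(3*(-76724 + 310*(1/12))) = -1/(3*(-76724 + 155/6)) = -1/(3*(-460189/6)) = -⅓*(-6/460189) = 2/460189 ≈ 4.3460e-6)
1/(T + (580*(-20) + B(1))) = 1/(2/460189 + (580*(-20) + (508 + 4*1))) = 1/(2/460189 + (-11600 + (508 + 4))) = 1/(2/460189 + (-11600 + 512)) = 1/(2/460189 - 11088) = 1/(-5102575630/460189) = -460189/5102575630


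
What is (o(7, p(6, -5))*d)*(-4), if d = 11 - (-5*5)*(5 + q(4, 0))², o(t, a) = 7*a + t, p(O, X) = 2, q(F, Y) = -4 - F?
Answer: -19824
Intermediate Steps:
o(t, a) = t + 7*a
d = 236 (d = 11 - (-5*5)*(5 + (-4 - 1*4))² = 11 - (-25)*(5 + (-4 - 4))² = 11 - (-25)*(5 - 8)² = 11 - (-25)*(-3)² = 11 - (-25)*9 = 11 - 1*(-225) = 11 + 225 = 236)
(o(7, p(6, -5))*d)*(-4) = ((7 + 7*2)*236)*(-4) = ((7 + 14)*236)*(-4) = (21*236)*(-4) = 4956*(-4) = -19824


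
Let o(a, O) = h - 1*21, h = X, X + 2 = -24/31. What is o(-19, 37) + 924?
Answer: 27907/31 ≈ 900.23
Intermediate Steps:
X = -86/31 (X = -2 - 24/31 = -86/31 ≈ -2.7742)
h = -86/31 ≈ -2.7742
o(a, O) = -737/31 (o(a, O) = -86/31 - 1*21 = -86/31 - 21 = -737/31)
o(-19, 37) + 924 = -737/31 + 924 = 27907/31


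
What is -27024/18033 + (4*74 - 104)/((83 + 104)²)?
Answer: -313846640/210198659 ≈ -1.4931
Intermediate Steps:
-27024/18033 + (4*74 - 104)/((83 + 104)²) = -27024*1/18033 + (296 - 104)/(187²) = -9008/6011 + 192/34969 = -313846640/210198659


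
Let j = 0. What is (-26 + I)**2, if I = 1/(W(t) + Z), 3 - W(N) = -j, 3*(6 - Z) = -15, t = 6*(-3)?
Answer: 131769/196 ≈ 672.29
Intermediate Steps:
t = -18
Z = 11 (Z = 6 - 1/3*(-15) = 6 + 5 = 11)
W(N) = 3 (W(N) = 3 - (-1)*0 = 3 - 1*0 = 3 + 0 = 3)
I = 1/14 (I = 1/(3 + 11) = 1/14 ≈ 0.071429)
(-26 + I)**2 = (-26 + 1/14)**2 = (-363/14)**2 = 131769/196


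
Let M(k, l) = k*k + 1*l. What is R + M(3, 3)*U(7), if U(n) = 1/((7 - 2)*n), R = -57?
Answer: -1983/35 ≈ -56.657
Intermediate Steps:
M(k, l) = l + k² (M(k, l) = k² + l = l + k²)
U(n) = 1/(5*n)
R + M(3, 3)*U(7) = -57 + (3 + 3²)*((⅕)/7) = -57 + (3 + 9)*((⅕)*(⅐)) = -57 + 12*(1/35) = -57 + 12/35 = -1983/35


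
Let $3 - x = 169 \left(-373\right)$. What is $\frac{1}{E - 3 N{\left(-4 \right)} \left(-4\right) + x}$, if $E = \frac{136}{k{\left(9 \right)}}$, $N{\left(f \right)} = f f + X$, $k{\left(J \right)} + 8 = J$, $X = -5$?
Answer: $\frac{1}{80992} \approx 1.2347 \cdot 10^{-5}$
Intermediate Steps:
$k{\left(J \right)} = -8 + J$
$N{\left(f \right)} = -5 + f^{2}$ ($N{\left(f \right)} = f f - 5 = f^{2} - 5 = -5 + f^{2}$)
$E = 136$ ($E = \frac{136}{-8 + 9} = \frac{136}{1} = 136 \cdot 1 = 136$)
$x = 63040$ ($x = 3 - 169 \left(-373\right) = 3 - -63037 = 3 + 63037 = 63040$)
$\frac{1}{E - 3 N{\left(-4 \right)} \left(-4\right) + x} = \frac{1}{136 - 3 \left(-5 + \left(-4\right)^{2}\right) \left(-4\right) + 63040} = \frac{1}{136 - 3 \left(-5 + 16\right) \left(-4\right) + 63040} = \frac{1}{136 \left(-3\right) 11 \left(-4\right) + 63040} = \frac{1}{136 \left(\left(-33\right) \left(-4\right)\right) + 63040} = \frac{1}{136 \cdot 132 + 63040} = \frac{1}{17952 + 63040} = \frac{1}{80992}$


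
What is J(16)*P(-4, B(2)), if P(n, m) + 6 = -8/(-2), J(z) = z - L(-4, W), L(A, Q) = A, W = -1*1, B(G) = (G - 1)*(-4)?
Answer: -40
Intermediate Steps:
B(G) = 4 - 4*G (B(G) = (-1 + G)*(-4) = 4 - 4*G)
W = -1
J(z) = 4 + z (J(z) = z - 1*(-4) = z + 4 = 4 + z)
P(n, m) = -2 (P(n, m) = -6 - 8/(-2) = -6 - 8*(-½) = -6 + 4 = -2)
J(16)*P(-4, B(2)) = (4 + 16)*(-2) = 20*(-2) = -40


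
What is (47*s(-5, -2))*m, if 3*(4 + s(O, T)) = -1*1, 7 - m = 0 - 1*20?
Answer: -5499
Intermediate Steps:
m = 27 (m = 7 - (0 - 1*20) = 7 - (0 - 20) = 7 - 1*(-20) = 7 + 20 = 27)
s(O, T) = -13/3 (s(O, T) = -4 + (-1*1)/3 = -4 + (⅓)*(-1) = -4 - ⅓ = -13/3)
(47*s(-5, -2))*m = (47*(-13/3))*27 = -611/3*27 = -5499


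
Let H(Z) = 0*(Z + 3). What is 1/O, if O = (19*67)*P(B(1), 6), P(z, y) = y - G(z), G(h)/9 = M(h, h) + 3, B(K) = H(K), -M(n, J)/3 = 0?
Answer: -1/26733 ≈ -3.7407e-5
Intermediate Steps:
M(n, J) = 0 (M(n, J) = -3*0 = 0)
H(Z) = 0 (H(Z) = 0*(3 + Z) = 0)
B(K) = 0
G(h) = 27 (G(h) = 9*(0 + 3) = 9*3 = 27)
P(z, y) = -27 + y (P(z, y) = y - 1*27 = y - 27 = -27 + y)
O = -26733 (O = (19*67)*(-27 + 6) = 1273*(-21) = -26733)
1/O = 1/(-26733) = -1/26733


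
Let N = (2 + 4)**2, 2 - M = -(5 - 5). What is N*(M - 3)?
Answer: -36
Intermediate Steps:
M = 2 (M = 2 - (-1)*(5 - 5) = 2 - (-1)*0 = 2 - 1*0 = 2 + 0 = 2)
N = 36 (N = 6**2 = 36)
N*(M - 3) = 36*(2 - 3) = 36*(-1) = -36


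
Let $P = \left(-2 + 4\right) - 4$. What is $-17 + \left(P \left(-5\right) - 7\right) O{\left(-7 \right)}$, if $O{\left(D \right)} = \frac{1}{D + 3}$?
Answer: $- \frac{71}{4} \approx -17.75$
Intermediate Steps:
$P = -2$ ($P = 2 - 4 = -2$)
$O{\left(D \right)} = \frac{1}{3 + D}$
$-17 + \left(P \left(-5\right) - 7\right) O{\left(-7 \right)} = -17 + \frac{\left(-2\right) \left(-5\right) - 7}{3 - 7} = -17 + \frac{10 - 7}{-4} = -17 + 3 \left(- \frac{1}{4}\right) = -17 - \frac{3}{4} = - \frac{71}{4}$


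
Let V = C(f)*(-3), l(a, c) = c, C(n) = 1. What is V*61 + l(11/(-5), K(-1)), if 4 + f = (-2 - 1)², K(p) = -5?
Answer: -188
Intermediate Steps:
f = 5 (f = -4 + (-2 - 1)² = -4 + (-3)² = -4 + 9 = 5)
V = -3 (V = 1*(-3) = -3)
V*61 + l(11/(-5), K(-1)) = -3*61 - 5 = -183 - 5 = -188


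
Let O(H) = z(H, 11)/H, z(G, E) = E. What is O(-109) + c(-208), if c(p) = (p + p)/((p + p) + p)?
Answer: 185/327 ≈ 0.56575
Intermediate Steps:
O(H) = 11/H
c(p) = ⅔ (c(p) = (2*p)/(2*p + p) = (2*p)/((3*p)) = (2*p)*(1/(3*p)) = ⅔)
O(-109) + c(-208) = 11/(-109) + ⅔ = 11*(-1/109) + ⅔ = -11/109 + ⅔ = 185/327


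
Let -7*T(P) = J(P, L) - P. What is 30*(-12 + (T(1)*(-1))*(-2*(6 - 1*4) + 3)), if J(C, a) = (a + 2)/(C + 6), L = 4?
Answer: -17610/49 ≈ -359.39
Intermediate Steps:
J(C, a) = (2 + a)/(6 + C)
T(P) = -6/(7*(6 + P)) + P/7 (T(P) = -((2 + 4)/(6 + P) - P)/7 = -(6/(6 + P) - P)/7 = -(-P + 6/(6 + P))/7 = -6/(7*(6 + P)) + P/7)
30*(-12 + (T(1)*(-1))*(-2*(6 - 1*4) + 3)) = 30*(-12 + (((-6 + 1*(6 + 1))/(7*(6 + 1)))*(-1))*(-2*(6 - 1*4) + 3)) = 30*(-12 + (((⅐)*(-6 + 1*7)/7)*(-1))*(-2*(6 - 4) + 3)) = 30*(-12 + (((⅐)*(⅐)*(-6 + 7))*(-1))*(-2*2 + 3)) = 30*(-12 + (((⅐)*(⅐)*1)*(-1))*(-4 + 3)) = 30*(-12 + ((1/49)*(-1))*(-1)) = 30*(-12 - 1/49*(-1)) = 30*(-12 + 1/49) = 30*(-587/49) = -17610/49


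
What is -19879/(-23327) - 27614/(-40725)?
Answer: 1453724053/949992075 ≈ 1.5302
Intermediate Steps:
-19879/(-23327) - 27614/(-40725) = -19879*(-1/23327) - 27614*(-1/40725) = 19879/23327 + 27614/40725 = 1453724053/949992075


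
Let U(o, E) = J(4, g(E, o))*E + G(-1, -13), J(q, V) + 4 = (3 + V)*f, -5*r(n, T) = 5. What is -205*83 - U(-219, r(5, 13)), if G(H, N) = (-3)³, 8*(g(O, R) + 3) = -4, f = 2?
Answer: -16993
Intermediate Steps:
g(O, R) = -7/2 (g(O, R) = -3 + (⅛)*(-4) = -3 - ½ = -7/2)
r(n, T) = -1 (r(n, T) = -⅕*5 = -1)
G(H, N) = -27
J(q, V) = 2 + 2*V (J(q, V) = -4 + (3 + V)*2 = -4 + (6 + 2*V) = 2 + 2*V)
U(o, E) = -27 - 5*E (U(o, E) = (2 + 2*(-7/2))*E - 27 = (2 - 7)*E - 27 = -5*E - 27 = -27 - 5*E)
-205*83 - U(-219, r(5, 13)) = -205*83 - (-27 - 5*(-1)) = -17015 - (-27 + 5) = -17015 - 1*(-22) = -17015 + 22 = -16993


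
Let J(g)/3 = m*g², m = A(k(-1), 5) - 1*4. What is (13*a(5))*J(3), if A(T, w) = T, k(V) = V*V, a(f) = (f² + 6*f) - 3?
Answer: -54756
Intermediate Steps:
a(f) = -3 + f² + 6*f
k(V) = V²
m = -3 (m = (-1)² - 1*4 = 1 - 4 = -3)
J(g) = -9*g² (J(g) = 3*(-3*g²) = -9*g²)
(13*a(5))*J(3) = (13*(-3 + 5² + 6*5))*(-9*3²) = (13*(-3 + 25 + 30))*(-9*9) = (13*52)*(-81) = 676*(-81) = -54756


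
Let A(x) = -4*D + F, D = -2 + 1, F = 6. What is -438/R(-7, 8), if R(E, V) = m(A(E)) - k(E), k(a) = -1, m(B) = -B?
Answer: 146/3 ≈ 48.667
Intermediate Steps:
D = -1
A(x) = 10 (A(x) = -4*(-1) + 6 = 4 + 6 = 10)
R(E, V) = -9 (R(E, V) = -1*10 - 1*(-1) = -10 + 1 = -9)
-438/R(-7, 8) = -438/(-9) = -438*(-⅑) = 146/3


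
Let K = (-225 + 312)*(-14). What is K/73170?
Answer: -203/12195 ≈ -0.016646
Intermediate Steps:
K = -1218 (K = 87*(-14) = -1218)
K/73170 = -1218/73170 = -1218*1/73170 = -203/12195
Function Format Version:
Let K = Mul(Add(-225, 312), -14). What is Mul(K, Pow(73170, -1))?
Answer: Rational(-203, 12195) ≈ -0.016646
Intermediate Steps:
K = -1218 (K = Mul(87, -14) = -1218)
Mul(K, Pow(73170, -1)) = Mul(-1218, Pow(73170, -1)) = Mul(-1218, Rational(1, 73170)) = Rational(-203, 12195)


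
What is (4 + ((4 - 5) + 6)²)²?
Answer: 841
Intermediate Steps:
(4 + ((4 - 5) + 6)²)² = (4 + (-1 + 6)²)² = (4 + 5²)² = (4 + 25)² = 29² = 841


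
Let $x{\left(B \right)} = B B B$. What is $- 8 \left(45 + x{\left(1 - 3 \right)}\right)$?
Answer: $-296$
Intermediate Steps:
$x{\left(B \right)} = B^{3}$ ($x{\left(B \right)} = B^{2} B = B^{3}$)
$- 8 \left(45 + x{\left(1 - 3 \right)}\right) = - 8 \left(45 + \left(1 - 3\right)^{3}\right) = - 8 \left(45 + \left(-2\right)^{3}\right) = - 8 \left(45 - 8\right) = \left(-8\right) 37 = -296$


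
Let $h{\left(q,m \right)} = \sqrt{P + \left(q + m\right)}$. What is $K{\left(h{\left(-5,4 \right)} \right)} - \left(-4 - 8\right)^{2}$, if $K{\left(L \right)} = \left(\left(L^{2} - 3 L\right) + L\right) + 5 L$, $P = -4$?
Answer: $-149 + 3 i \sqrt{5} \approx -149.0 + 6.7082 i$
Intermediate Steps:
$h{\left(q,m \right)} = \sqrt{-4 + m + q}$ ($h{\left(q,m \right)} = \sqrt{-4 + \left(q + m\right)} = \sqrt{-4 + \left(m + q\right)} = \sqrt{-4 + m + q}$)
$K{\left(L \right)} = L^{2} + 3 L$ ($K{\left(L \right)} = \left(L^{2} - 2 L\right) + 5 L = L^{2} + 3 L$)
$K{\left(h{\left(-5,4 \right)} \right)} - \left(-4 - 8\right)^{2} = \sqrt{-4 + 4 - 5} \left(3 + \sqrt{-4 + 4 - 5}\right) - \left(-4 - 8\right)^{2} = \sqrt{-5} \left(3 + \sqrt{-5}\right) - \left(-12\right)^{2} = i \sqrt{5} \left(3 + i \sqrt{5}\right) - 144 = -144 + i \sqrt{5} \left(3 + i \sqrt{5}\right)$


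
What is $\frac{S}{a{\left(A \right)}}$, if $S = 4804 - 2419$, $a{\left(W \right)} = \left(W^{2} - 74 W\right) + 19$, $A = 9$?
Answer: $- \frac{2385}{566} \approx -4.2138$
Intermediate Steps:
$a{\left(W \right)} = 19 + W^{2} - 74 W$
$S = 2385$ ($S = 4804 - 2419 = 2385$)
$\frac{S}{a{\left(A \right)}} = \frac{2385}{19 + 9^{2} - 666} = \frac{2385}{19 + 81 - 666} = \frac{2385}{-566} = 2385 \left(- \frac{1}{566}\right) = - \frac{2385}{566}$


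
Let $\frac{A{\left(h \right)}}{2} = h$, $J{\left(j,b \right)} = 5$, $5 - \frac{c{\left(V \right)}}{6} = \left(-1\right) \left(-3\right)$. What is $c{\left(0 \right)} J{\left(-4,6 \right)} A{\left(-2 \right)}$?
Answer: $-240$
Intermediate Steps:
$c{\left(V \right)} = 12$ ($c{\left(V \right)} = 30 - 6 \left(\left(-1\right) \left(-3\right)\right) = 30 - 18 = 12$)
$A{\left(h \right)} = 2 h$
$c{\left(0 \right)} J{\left(-4,6 \right)} A{\left(-2 \right)} = 12 \cdot 5 \cdot 2 \left(-2\right) = 60 \left(-4\right) = -240$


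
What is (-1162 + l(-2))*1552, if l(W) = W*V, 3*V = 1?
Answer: -5413376/3 ≈ -1.8045e+6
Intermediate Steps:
V = ⅓ (V = (⅓)*1 = ⅓ ≈ 0.33333)
l(W) = W/3 (l(W) = W*(⅓) = W/3)
(-1162 + l(-2))*1552 = (-1162 + (⅓)*(-2))*1552 = (-1162 - ⅔)*1552 = -3488/3*1552 = -5413376/3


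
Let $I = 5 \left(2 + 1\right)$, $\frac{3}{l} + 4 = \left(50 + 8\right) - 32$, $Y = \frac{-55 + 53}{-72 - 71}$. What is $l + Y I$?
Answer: $\frac{9}{26} \approx 0.34615$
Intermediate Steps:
$Y = \frac{2}{143}$ ($Y = - \frac{2}{-143} = \left(-2\right) \left(- \frac{1}{143}\right) = \frac{2}{143} \approx 0.013986$)
$l = \frac{3}{22}$ ($l = \frac{3}{-4 + \left(\left(50 + 8\right) - 32\right)} = \frac{3}{-4 + \left(58 - 32\right)} = \frac{3}{-4 + 26} = \frac{3}{22} \approx 0.13636$)
$I = 15$ ($I = 5 \cdot 3 = 15$)
$l + Y I = \frac{3}{22} + \frac{2}{143} \cdot 15 = \frac{3}{22} + \frac{30}{143} = \frac{9}{26}$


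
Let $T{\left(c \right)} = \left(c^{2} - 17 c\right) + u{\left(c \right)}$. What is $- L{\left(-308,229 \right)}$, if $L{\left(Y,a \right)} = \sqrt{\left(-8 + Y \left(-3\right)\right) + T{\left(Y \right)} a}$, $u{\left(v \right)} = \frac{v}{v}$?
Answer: $- \sqrt{22924045} \approx -4787.9$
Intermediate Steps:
$u{\left(v \right)} = 1$
$T{\left(c \right)} = 1 + c^{2} - 17 c$ ($T{\left(c \right)} = \left(c^{2} - 17 c\right) + 1 = 1 + c^{2} - 17 c$)
$L{\left(Y,a \right)} = \sqrt{-8 - 3 Y + a \left(1 + Y^{2} - 17 Y\right)}$ ($L{\left(Y,a \right)} = \sqrt{\left(-8 + Y \left(-3\right)\right) + \left(1 + Y^{2} - 17 Y\right) a} = \sqrt{\left(-8 - 3 Y\right) + a \left(1 + Y^{2} - 17 Y\right)} = \sqrt{-8 - 3 Y + a \left(1 + Y^{2} - 17 Y\right)}$)
$- L{\left(-308,229 \right)} = - \sqrt{-8 - -924 + 229 \left(1 + \left(-308\right)^{2} - -5236\right)} = - \sqrt{-8 + 924 + 229 \left(1 + 94864 + 5236\right)} = - \sqrt{-8 + 924 + 229 \cdot 100101} = - \sqrt{-8 + 924 + 22923129} = - \sqrt{22924045}$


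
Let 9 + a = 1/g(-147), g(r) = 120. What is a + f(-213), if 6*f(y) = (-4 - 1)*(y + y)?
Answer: 41521/120 ≈ 346.01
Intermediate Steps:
a = -1079/120 (a = -9 + 1/120 = -1079/120 ≈ -8.9917)
f(y) = -5*y/3 (f(y) = ((-4 - 1)*(y + y))/6 = (-10*y)/6 = -5*y/3)
a + f(-213) = -1079/120 - 5/3*(-213) = -1079/120 + 355 = 41521/120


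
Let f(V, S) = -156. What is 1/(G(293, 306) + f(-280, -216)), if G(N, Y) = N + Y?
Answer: 1/443 ≈ 0.0022573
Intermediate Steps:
1/(G(293, 306) + f(-280, -216)) = 1/((293 + 306) - 156) = 1/(599 - 156) = 1/443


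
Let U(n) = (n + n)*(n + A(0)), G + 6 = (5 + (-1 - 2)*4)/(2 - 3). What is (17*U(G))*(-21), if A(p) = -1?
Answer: 0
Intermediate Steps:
G = 1 (G = -6 + (5 + (-1 - 2)*4)/(2 - 3) = -6 + (5 - 3*4)/(-1) = -6 + (5 - 12)*(-1) = -6 - 7*(-1) = -6 + 7 = 1)
U(n) = 2*n*(-1 + n) (U(n) = (n + n)*(n - 1) = (2*n)*(-1 + n) = 2*n*(-1 + n))
(17*U(G))*(-21) = (17*(2*1*(-1 + 1)))*(-21) = (17*(2*1*0))*(-21) = (17*0)*(-21) = 0*(-21) = 0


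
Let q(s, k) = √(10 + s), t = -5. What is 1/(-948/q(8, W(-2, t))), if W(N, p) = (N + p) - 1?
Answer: -√2/316 ≈ -0.0044754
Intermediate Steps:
W(N, p) = -1 + N + p
1/(-948/q(8, W(-2, t))) = 1/(-948/√(10 + 8)) = 1/(-948*√2/6) = 1/(-158*√2) = -√2/316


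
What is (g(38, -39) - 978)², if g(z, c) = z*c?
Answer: 6051600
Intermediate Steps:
g(z, c) = c*z
(g(38, -39) - 978)² = (-39*38 - 978)² = (-1482 - 978)² = (-2460)² = 6051600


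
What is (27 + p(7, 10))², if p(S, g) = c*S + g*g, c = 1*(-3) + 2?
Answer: 14400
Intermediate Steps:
c = -1 (c = -3 + 2 = -1)
p(S, g) = g² - S (p(S, g) = -S + g*g = -S + g² = g² - S)
(27 + p(7, 10))² = (27 + (10² - 1*7))² = (27 + (100 - 7))² = (27 + 93)² = 120² = 14400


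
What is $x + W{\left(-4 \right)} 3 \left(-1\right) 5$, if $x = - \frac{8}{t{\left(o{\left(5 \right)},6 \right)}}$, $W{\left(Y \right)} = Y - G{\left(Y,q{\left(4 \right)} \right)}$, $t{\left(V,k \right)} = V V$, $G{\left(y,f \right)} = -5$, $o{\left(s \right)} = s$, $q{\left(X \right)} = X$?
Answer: $- \frac{383}{25} \approx -15.32$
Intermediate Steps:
$t{\left(V,k \right)} = V^{2}$
$W{\left(Y \right)} = 5 + Y$ ($W{\left(Y \right)} = Y - -5 = Y + 5 = 5 + Y$)
$x = - \frac{8}{25}$ ($x = - \frac{8}{5^{2}} = - \frac{8}{25} \approx -0.32$)
$x + W{\left(-4 \right)} 3 \left(-1\right) 5 = - \frac{8}{25} + \left(5 - 4\right) 3 \left(-1\right) 5 = - \frac{8}{25} + 1 \left(\left(-3\right) 5\right) = - \frac{8}{25} + 1 \left(-15\right) = - \frac{8}{25} - 15 = - \frac{383}{25}$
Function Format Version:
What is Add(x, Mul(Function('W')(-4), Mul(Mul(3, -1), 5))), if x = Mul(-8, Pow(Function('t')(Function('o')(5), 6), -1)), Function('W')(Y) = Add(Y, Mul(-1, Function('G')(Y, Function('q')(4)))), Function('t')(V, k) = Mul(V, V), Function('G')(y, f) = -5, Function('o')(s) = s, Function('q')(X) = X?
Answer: Rational(-383, 25) ≈ -15.320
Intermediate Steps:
Function('t')(V, k) = Pow(V, 2)
Function('W')(Y) = Add(5, Y) (Function('W')(Y) = Add(Y, Mul(-1, -5)) = Add(Y, 5) = Add(5, Y))
x = Rational(-8, 25) (x = Mul(-8, Pow(Pow(5, 2), -1)) = Mul(-8, Pow(25, -1)) = Mul(-8, Rational(1, 25)) = Rational(-8, 25) ≈ -0.32000)
Add(x, Mul(Function('W')(-4), Mul(Mul(3, -1), 5))) = Add(Rational(-8, 25), Mul(Add(5, -4), Mul(Mul(3, -1), 5))) = Add(Rational(-8, 25), Mul(1, Mul(-3, 5))) = Add(Rational(-8, 25), Mul(1, -15)) = Add(Rational(-8, 25), -15) = Rational(-383, 25)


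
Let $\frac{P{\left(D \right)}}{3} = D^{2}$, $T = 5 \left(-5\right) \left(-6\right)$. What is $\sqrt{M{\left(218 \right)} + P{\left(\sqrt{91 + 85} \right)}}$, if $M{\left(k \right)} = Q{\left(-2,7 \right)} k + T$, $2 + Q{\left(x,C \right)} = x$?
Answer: $i \sqrt{194} \approx 13.928 i$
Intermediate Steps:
$Q{\left(x,C \right)} = -2 + x$
$T = 150$ ($T = \left(-25\right) \left(-6\right) = 150$)
$P{\left(D \right)} = 3 D^{2}$
$M{\left(k \right)} = 150 - 4 k$ ($M{\left(k \right)} = \left(-2 - 2\right) k + 150 = - 4 k + 150 = 150 - 4 k$)
$\sqrt{M{\left(218 \right)} + P{\left(\sqrt{91 + 85} \right)}} = \sqrt{\left(150 - 872\right) + 3 \left(\sqrt{91 + 85}\right)^{2}} = \sqrt{\left(150 - 872\right) + 3 \left(\sqrt{176}\right)^{2}} = \sqrt{-722 + 3 \left(4 \sqrt{11}\right)^{2}} = \sqrt{-722 + 3 \cdot 176} = \sqrt{-722 + 528} = \sqrt{-194} = i \sqrt{194}$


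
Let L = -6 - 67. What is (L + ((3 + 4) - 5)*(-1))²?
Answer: 5625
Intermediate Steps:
L = -73
(L + ((3 + 4) - 5)*(-1))² = (-73 + ((3 + 4) - 5)*(-1))² = (-73 + (7 - 5)*(-1))² = (-73 + 2*(-1))² = (-73 - 2)² = (-75)² = 5625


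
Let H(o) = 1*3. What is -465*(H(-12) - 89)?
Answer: 39990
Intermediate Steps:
H(o) = 3
-465*(H(-12) - 89) = -465*(3 - 89) = -465*(-86) = 39990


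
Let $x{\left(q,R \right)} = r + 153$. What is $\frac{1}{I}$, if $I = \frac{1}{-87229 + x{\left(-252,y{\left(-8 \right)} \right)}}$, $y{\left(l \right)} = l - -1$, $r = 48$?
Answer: $-87028$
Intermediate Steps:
$y{\left(l \right)} = 1 + l$ ($y{\left(l \right)} = l + 1 = 1 + l$)
$x{\left(q,R \right)} = 201$ ($x{\left(q,R \right)} = 48 + 153 = 201$)
$I = - \frac{1}{87028}$ ($I = \frac{1}{-87229 + 201} = \frac{1}{-87028} = - \frac{1}{87028} \approx -1.1491 \cdot 10^{-5}$)
$\frac{1}{I} = \frac{1}{- \frac{1}{87028}} = -87028$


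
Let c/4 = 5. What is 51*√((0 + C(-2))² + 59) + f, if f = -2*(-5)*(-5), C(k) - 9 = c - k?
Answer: -50 + 102*√255 ≈ 1578.8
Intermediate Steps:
c = 20 (c = 4*5 = 20)
C(k) = 29 - k (C(k) = 9 + (20 - k) = 29 - k)
f = -50 (f = 10*(-5) = -50)
51*√((0 + C(-2))² + 59) + f = 51*√((0 + (29 - 1*(-2)))² + 59) - 50 = 51*√((0 + (29 + 2))² + 59) - 50 = 51*√((0 + 31)² + 59) - 50 = 51*√(31² + 59) - 50 = 51*√(961 + 59) - 50 = 51*√1020 - 50 = 51*(2*√255) - 50 = 102*√255 - 50 = -50 + 102*√255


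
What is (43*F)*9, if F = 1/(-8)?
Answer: -387/8 ≈ -48.375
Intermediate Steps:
F = -⅛ ≈ -0.12500
(43*F)*9 = (43*(-⅛))*9 = -43/8*9 = -387/8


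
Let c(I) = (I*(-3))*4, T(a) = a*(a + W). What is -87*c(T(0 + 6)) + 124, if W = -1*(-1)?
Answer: 43972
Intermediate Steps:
W = 1
T(a) = a*(1 + a) (T(a) = a*(a + 1) = a*(1 + a))
c(I) = -12*I (c(I) = -3*I*4 = -12*I)
-87*c(T(0 + 6)) + 124 = -(-1044)*(0 + 6)*(1 + (0 + 6)) + 124 = -(-1044)*6*(1 + 6) + 124 = -(-1044)*6*7 + 124 = -(-1044)*42 + 124 = -87*(-504) + 124 = 43848 + 124 = 43972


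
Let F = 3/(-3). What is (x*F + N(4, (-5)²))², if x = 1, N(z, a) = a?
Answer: 576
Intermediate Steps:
F = -1 (F = 3*(-⅓) = -1)
(x*F + N(4, (-5)²))² = (1*(-1) + (-5)²)² = (-1 + 25)² = 24² = 576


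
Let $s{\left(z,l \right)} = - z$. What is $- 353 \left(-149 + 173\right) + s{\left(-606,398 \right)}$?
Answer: $-7866$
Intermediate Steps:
$- 353 \left(-149 + 173\right) + s{\left(-606,398 \right)} = - 353 \left(-149 + 173\right) - -606 = \left(-353\right) 24 + 606 = -8472 + 606 = -7866$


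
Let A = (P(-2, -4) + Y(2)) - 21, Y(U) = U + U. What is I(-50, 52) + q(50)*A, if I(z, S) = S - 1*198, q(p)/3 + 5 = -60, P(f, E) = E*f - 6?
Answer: 2779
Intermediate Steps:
Y(U) = 2*U
P(f, E) = -6 + E*f
q(p) = -195 (q(p) = -15 + 3*(-60) = -15 - 180 = -195)
I(z, S) = -198 + S (I(z, S) = S - 198 = -198 + S)
A = -15 (A = ((-6 - 4*(-2)) + 2*2) - 21 = ((-6 + 8) + 4) - 21 = (2 + 4) - 21 = 6 - 21 = -15)
I(-50, 52) + q(50)*A = (-198 + 52) - 195*(-15) = -146 + 2925 = 2779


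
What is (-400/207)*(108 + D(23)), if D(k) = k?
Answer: -52400/207 ≈ -253.14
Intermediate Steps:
(-400/207)*(108 + D(23)) = (-400/207)*(108 + 23) = -400*1/207*131 = -400/207*131 = -52400/207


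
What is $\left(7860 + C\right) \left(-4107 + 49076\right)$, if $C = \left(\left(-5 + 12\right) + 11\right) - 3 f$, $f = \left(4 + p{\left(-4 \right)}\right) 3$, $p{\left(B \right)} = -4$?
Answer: $354265782$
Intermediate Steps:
$f = 0$ ($f = \left(4 - 4\right) 3 = 0 \cdot 3 = 0$)
$C = 18$ ($C = \left(\left(-5 + 12\right) + 11\right) - 0 = \left(7 + 11\right) + 0 = 18 + 0 = 18$)
$\left(7860 + C\right) \left(-4107 + 49076\right) = \left(7860 + 18\right) \left(-4107 + 49076\right) = 7878 \cdot 44969 = 354265782$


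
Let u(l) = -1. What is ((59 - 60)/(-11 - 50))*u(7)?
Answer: -1/61 ≈ -0.016393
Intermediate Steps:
((59 - 60)/(-11 - 50))*u(7) = ((59 - 60)/(-11 - 50))*(-1) = -1/(-61)*(-1) = -1*(-1/61)*(-1) = (1/61)*(-1) = -1/61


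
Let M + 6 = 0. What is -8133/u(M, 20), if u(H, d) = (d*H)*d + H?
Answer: 2711/802 ≈ 3.3803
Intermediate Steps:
M = -6 (M = -6 + 0 = -6)
u(H, d) = H + H*d² (u(H, d) = (H*d)*d + H = H*d² + H = H + H*d²)
-8133/u(M, 20) = -8133*(-1/(6*(1 + 20²))) = -8133*(-1/(6*(1 + 400))) = -8133/((-6*401)) = -8133/(-2406) = -8133*(-1/2406) = 2711/802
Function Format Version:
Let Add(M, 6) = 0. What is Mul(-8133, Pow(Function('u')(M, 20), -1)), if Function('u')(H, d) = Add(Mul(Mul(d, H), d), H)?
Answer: Rational(2711, 802) ≈ 3.3803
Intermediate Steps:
M = -6 (M = Add(-6, 0) = -6)
Function('u')(H, d) = Add(H, Mul(H, Pow(d, 2))) (Function('u')(H, d) = Add(Mul(Mul(H, d), d), H) = Add(Mul(H, Pow(d, 2)), H) = Add(H, Mul(H, Pow(d, 2))))
Mul(-8133, Pow(Function('u')(M, 20), -1)) = Mul(-8133, Pow(Mul(-6, Add(1, Pow(20, 2))), -1)) = Mul(-8133, Pow(Mul(-6, Add(1, 400)), -1)) = Mul(-8133, Pow(Mul(-6, 401), -1)) = Mul(-8133, Pow(-2406, -1)) = Mul(-8133, Rational(-1, 2406)) = Rational(2711, 802)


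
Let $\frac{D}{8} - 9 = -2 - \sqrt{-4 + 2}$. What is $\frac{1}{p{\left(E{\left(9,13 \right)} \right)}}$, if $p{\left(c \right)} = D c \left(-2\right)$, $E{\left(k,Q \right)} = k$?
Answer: $- \frac{7}{7344} - \frac{i \sqrt{2}}{7344} \approx -0.00095316 - 0.00019257 i$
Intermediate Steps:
$D = 56 - 8 i \sqrt{2}$ ($D = 72 + 8 \left(-2 - \sqrt{-4 + 2}\right) = 72 + 8 \left(-2 - \sqrt{-2}\right) = 72 + 8 \left(-2 - i \sqrt{2}\right) = 72 - \left(16 + 8 i \sqrt{2}\right) = 56 - 8 i \sqrt{2} \approx 56.0 - 11.314 i$)
$p{\left(c \right)} = - 2 c \left(56 - 8 i \sqrt{2}\right)$ ($p{\left(c \right)} = \left(56 - 8 i \sqrt{2}\right) c \left(-2\right) = c \left(56 - 8 i \sqrt{2}\right) \left(-2\right) = - 2 c \left(56 - 8 i \sqrt{2}\right)$)
$\frac{1}{p{\left(E{\left(9,13 \right)} \right)}} = \frac{1}{16 \cdot 9 \left(-7 + i \sqrt{2}\right)} = \frac{1}{-1008 + 144 i \sqrt{2}}$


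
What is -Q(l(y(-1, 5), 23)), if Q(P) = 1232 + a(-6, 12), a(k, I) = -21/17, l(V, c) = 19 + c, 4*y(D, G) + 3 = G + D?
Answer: -20923/17 ≈ -1230.8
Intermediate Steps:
y(D, G) = -¾ + D/4 + G/4 (y(D, G) = -¾ + (G + D)/4 = -¾ + (D + G)/4 = -¾ + (D/4 + G/4) = -¾ + D/4 + G/4)
a(k, I) = -21/17 (a(k, I) = -21*1/17 = -21/17)
Q(P) = 20923/17 (Q(P) = 1232 - 21/17 = 20923/17)
-Q(l(y(-1, 5), 23)) = -1*20923/17 = -20923/17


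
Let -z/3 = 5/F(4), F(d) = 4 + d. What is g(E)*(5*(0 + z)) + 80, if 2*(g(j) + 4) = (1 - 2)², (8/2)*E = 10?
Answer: 1805/16 ≈ 112.81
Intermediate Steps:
E = 5/2 (E = (¼)*10 = 5/2 ≈ 2.5000)
z = -15/8 (z = -15/(4 + 4) = -15/8 ≈ -1.8750)
g(j) = -7/2 (g(j) = -4 + (1 - 2)²/2 = -4 + (½)*(-1)² = -4 + (½)*1 = -4 + ½ = -7/2)
g(E)*(5*(0 + z)) + 80 = -35*(0 - 15/8)/2 + 80 = -35*(-15)/(2*8) + 80 = -7/2*(-75/8) + 80 = 525/16 + 80 = 1805/16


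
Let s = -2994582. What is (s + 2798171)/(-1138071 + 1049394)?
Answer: 3329/1503 ≈ 2.2149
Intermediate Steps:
(s + 2798171)/(-1138071 + 1049394) = (-2994582 + 2798171)/(-1138071 + 1049394) = -196411/(-88677) = -196411*(-1/88677) = 3329/1503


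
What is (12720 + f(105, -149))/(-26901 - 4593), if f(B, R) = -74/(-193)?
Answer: -1227517/3039171 ≈ -0.40390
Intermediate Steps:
f(B, R) = 74/193 (f(B, R) = -74*(-1/193) = 74/193)
(12720 + f(105, -149))/(-26901 - 4593) = (12720 + 74/193)/(-26901 - 4593) = (2455034/193)/(-31494) = (2455034/193)*(-1/31494) = -1227517/3039171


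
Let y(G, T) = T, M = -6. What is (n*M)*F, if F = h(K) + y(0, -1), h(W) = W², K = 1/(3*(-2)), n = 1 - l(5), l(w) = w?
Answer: -70/3 ≈ -23.333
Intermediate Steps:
n = -4 (n = 1 - 1*5 = 1 - 5 = -4)
K = -⅙ (K = 1/(-6) = -⅙ ≈ -0.16667)
F = -35/36 (F = (-⅙)² - 1 = 1/36 - 1 = -35/36 ≈ -0.97222)
(n*M)*F = -4*(-6)*(-35/36) = 24*(-35/36) = -70/3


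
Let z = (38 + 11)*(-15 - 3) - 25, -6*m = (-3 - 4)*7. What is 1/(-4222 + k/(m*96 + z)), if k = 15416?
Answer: -3/13042 ≈ -0.00023003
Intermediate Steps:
m = 49/6 (m = -(-3 - 4)*7/6 = -(-7)*7/6 = -1/6*(-49) = 49/6 ≈ 8.1667)
z = -907 (z = 49*(-18) - 25 = -882 - 25 = -907)
1/(-4222 + k/(m*96 + z)) = 1/(-4222 + 15416/((49/6)*96 - 907)) = 1/(-4222 + 15416/(784 - 907)) = 1/(-4222 + 15416/(-123)) = 1/(-4222 + 15416*(-1/123)) = 1/(-4222 - 376/3) = 1/(-13042/3) = -3/13042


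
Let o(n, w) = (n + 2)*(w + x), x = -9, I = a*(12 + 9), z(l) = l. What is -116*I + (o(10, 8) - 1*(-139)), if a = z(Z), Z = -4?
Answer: 9871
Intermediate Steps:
a = -4
I = -84 (I = -4*(12 + 9) = -4*21 = -84)
o(n, w) = (-9 + w)*(2 + n) (o(n, w) = (n + 2)*(w - 9) = (2 + n)*(-9 + w) = (-9 + w)*(2 + n))
-116*I + (o(10, 8) - 1*(-139)) = -116*(-84) + ((-18 - 9*10 + 2*8 + 10*8) - 1*(-139)) = 9744 + ((-18 - 90 + 16 + 80) + 139) = 9744 + (-12 + 139) = 9744 + 127 = 9871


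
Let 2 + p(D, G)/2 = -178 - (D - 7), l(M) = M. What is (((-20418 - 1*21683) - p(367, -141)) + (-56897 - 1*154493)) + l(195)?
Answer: -252216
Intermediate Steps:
p(D, G) = -346 - 2*D (p(D, G) = -4 + 2*(-178 - (D - 7)) = -4 + 2*(-178 - (-7 + D)) = -4 + 2*(-178 + (7 - D)) = -4 + 2*(-171 - D) = -4 + (-342 - 2*D) = -346 - 2*D)
(((-20418 - 1*21683) - p(367, -141)) + (-56897 - 1*154493)) + l(195) = (((-20418 - 1*21683) - (-346 - 2*367)) + (-56897 - 1*154493)) + 195 = (((-20418 - 21683) - (-346 - 734)) + (-56897 - 154493)) + 195 = ((-42101 - 1*(-1080)) - 211390) + 195 = ((-42101 + 1080) - 211390) + 195 = (-41021 - 211390) + 195 = -252411 + 195 = -252216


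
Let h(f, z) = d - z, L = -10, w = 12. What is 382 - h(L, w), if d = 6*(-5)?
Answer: 424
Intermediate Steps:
d = -30
h(f, z) = -30 - z
382 - h(L, w) = 382 - (-30 - 1*12) = 382 - (-30 - 12) = 382 - 1*(-42) = 382 + 42 = 424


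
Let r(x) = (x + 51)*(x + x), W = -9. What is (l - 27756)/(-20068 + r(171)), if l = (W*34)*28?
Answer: -9081/13964 ≈ -0.65032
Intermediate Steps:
r(x) = 2*x*(51 + x) (r(x) = (51 + x)*(2*x) = 2*x*(51 + x))
l = -8568 (l = -9*34*28 = -306*28 = -8568)
(l - 27756)/(-20068 + r(171)) = (-8568 - 27756)/(-20068 + 2*171*(51 + 171)) = -36324/(-20068 + 2*171*222) = -36324/(-20068 + 75924) = -36324/55856 = -36324*1/55856 = -9081/13964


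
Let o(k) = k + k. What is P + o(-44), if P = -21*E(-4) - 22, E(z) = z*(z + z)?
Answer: -782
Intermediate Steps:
E(z) = 2*z² (E(z) = z*(2*z) = 2*z²)
o(k) = 2*k
P = -694 (P = -42*(-4)² - 22 = -42*16 - 22 = -21*32 - 22 = -672 - 22 = -694)
P + o(-44) = -694 + 2*(-44) = -694 - 88 = -782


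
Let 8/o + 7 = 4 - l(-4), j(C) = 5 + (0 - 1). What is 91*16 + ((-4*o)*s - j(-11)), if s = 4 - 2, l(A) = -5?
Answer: 1420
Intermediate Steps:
j(C) = 4 (j(C) = 5 - 1 = 4)
o = 4 (o = 8/(-7 + (4 - 1*(-5))) = 8/(-7 + (4 + 5)) = 8/(-7 + 9) = 8/2 = 8*(½) = 4)
s = 2
91*16 + ((-4*o)*s - j(-11)) = 91*16 + (-4*4*2 - 1*4) = 1456 + (-16*2 - 4) = 1456 + (-32 - 4) = 1456 - 36 = 1420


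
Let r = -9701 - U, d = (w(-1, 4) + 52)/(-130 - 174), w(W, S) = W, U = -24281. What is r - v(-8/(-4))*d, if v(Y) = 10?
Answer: 2216415/152 ≈ 14582.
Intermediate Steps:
d = -51/304 (d = (-1 + 52)/(-130 - 174) = 51/(-304) = 51*(-1/304) = -51/304 ≈ -0.16776)
r = 14580 (r = -9701 - 1*(-24281) = -9701 + 24281 = 14580)
r - v(-8/(-4))*d = 14580 - 10*(-51)/304 = 14580 - 1*(-255/152) = 14580 + 255/152 = 2216415/152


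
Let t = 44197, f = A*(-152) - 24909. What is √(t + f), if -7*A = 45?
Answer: 4*√62062/7 ≈ 142.36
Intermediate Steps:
A = -45/7 (A = -⅐*45 = -45/7 ≈ -6.4286)
f = -167523/7 (f = -45/7*(-152) - 24909 = 6840/7 - 24909 = -167523/7 ≈ -23932.)
√(t + f) = √(44197 - 167523/7) = √(141856/7) = 4*√62062/7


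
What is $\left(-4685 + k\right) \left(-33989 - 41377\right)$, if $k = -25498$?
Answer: $2274771978$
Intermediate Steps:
$\left(-4685 + k\right) \left(-33989 - 41377\right) = \left(-4685 - 25498\right) \left(-33989 - 41377\right) = \left(-30183\right) \left(-75366\right) = 2274771978$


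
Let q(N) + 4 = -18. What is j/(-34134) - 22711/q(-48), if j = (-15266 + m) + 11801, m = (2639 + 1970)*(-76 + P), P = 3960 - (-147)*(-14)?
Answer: 147535189/187737 ≈ 785.86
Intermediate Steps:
q(N) = -22 (q(N) = -4 - 18 = -22)
P = 1902 (P = 3960 - 1*2058 = 3960 - 2058 = 1902)
m = 8416034 (m = (2639 + 1970)*(-76 + 1902) = 4609*1826 = 8416034)
j = 8412569 (j = (-15266 + 8416034) + 11801 = 8400768 + 11801 = 8412569)
j/(-34134) - 22711/q(-48) = 8412569/(-34134) - 22711/(-22) = 8412569*(-1/34134) - 22711*(-1/22) = -8412569/34134 + 22711/22 = 147535189/187737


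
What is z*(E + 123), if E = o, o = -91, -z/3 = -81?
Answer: 7776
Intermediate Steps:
z = 243 (z = -3*(-81) = 243)
E = -91
z*(E + 123) = 243*(-91 + 123) = 243*32 = 7776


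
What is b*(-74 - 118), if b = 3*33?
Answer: -19008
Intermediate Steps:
b = 99
b*(-74 - 118) = 99*(-74 - 118) = 99*(-192) = -19008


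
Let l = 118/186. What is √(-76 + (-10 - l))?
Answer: I*√749301/93 ≈ 9.3078*I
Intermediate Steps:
l = 59/93 (l = 118*(1/186) = 59/93 ≈ 0.63441)
√(-76 + (-10 - l)) = √(-76 + (-10 - 1*59/93)) = √(-76 + (-10 - 59/93)) = √(-76 - 989/93) = √(-8057/93) = I*√749301/93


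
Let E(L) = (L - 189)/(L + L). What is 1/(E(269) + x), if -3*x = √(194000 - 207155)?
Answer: 6456/63461557 + 72361*I*√13155/317307785 ≈ 0.00010173 + 0.026156*I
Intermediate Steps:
x = -I*√13155/3 (x = -√(194000 - 207155)/3 = -I*√13155/3 ≈ -38.232*I)
E(L) = (-189 + L)/(2*L) (E(L) = (-189 + L)/((2*L)) = (-189 + L)*(1/(2*L)) = (-189 + L)/(2*L))
1/(E(269) + x) = 1/((½)*(-189 + 269)/269 - I*√13155/3) = 1/((½)*(1/269)*80 - I*√13155/3) = 1/(40/269 - I*√13155/3)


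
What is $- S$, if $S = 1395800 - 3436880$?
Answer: $2041080$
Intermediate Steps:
$S = -2041080$ ($S = 1395800 - 3436880 = -2041080$)
$- S = \left(-1\right) \left(-2041080\right) = 2041080$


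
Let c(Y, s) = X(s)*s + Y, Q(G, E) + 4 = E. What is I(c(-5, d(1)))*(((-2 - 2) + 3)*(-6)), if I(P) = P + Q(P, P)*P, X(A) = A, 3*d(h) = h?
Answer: 6248/27 ≈ 231.41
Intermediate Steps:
d(h) = h/3
Q(G, E) = -4 + E
c(Y, s) = Y + s**2 (c(Y, s) = s*s + Y = s**2 + Y = Y + s**2)
I(P) = P + P*(-4 + P) (I(P) = P + (-4 + P)*P = P + P*(-4 + P))
I(c(-5, d(1)))*(((-2 - 2) + 3)*(-6)) = ((-5 + ((1/3)*1)**2)*(-3 + (-5 + ((1/3)*1)**2)))*(((-2 - 2) + 3)*(-6)) = ((-5 + (1/3)**2)*(-3 + (-5 + (1/3)**2)))*((-4 + 3)*(-6)) = ((-5 + 1/9)*(-3 + (-5 + 1/9)))*(-1*(-6)) = -44*(-3 - 44/9)/9*6 = -44/9*(-71/9)*6 = (3124/81)*6 = 6248/27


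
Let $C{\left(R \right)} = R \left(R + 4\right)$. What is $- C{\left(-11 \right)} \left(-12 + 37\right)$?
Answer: $-1925$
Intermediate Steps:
$C{\left(R \right)} = R \left(4 + R\right)$
$- C{\left(-11 \right)} \left(-12 + 37\right) = - - 11 \left(4 - 11\right) \left(-12 + 37\right) = - \left(-11\right) \left(-7\right) 25 = - 77 \cdot 25 = \left(-1\right) 1925 = -1925$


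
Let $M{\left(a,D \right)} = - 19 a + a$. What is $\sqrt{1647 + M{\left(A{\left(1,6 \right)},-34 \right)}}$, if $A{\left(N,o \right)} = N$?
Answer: $3 \sqrt{181} \approx 40.361$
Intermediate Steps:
$M{\left(a,D \right)} = - 18 a$
$\sqrt{1647 + M{\left(A{\left(1,6 \right)},-34 \right)}} = \sqrt{1647 - 18} = \sqrt{1629} = 3 \sqrt{181}$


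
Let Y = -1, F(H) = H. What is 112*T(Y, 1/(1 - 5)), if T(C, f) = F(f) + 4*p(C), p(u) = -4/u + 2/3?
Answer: 6188/3 ≈ 2062.7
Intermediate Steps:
p(u) = ⅔ - 4/u (p(u) = -4/u + 2*(⅓) = -4/u + ⅔ = ⅔ - 4/u)
T(C, f) = 8/3 + f - 16/C (T(C, f) = f + 4*(⅔ - 4/C) = f + (8/3 - 16/C) = 8/3 + f - 16/C)
112*T(Y, 1/(1 - 5)) = 112*(8/3 + 1/(1 - 5) - 16/(-1)) = 112*(8/3 + 1/(-4) - 16*(-1)) = 112*(8/3 - ¼ + 16) = 112*(221/12) = 6188/3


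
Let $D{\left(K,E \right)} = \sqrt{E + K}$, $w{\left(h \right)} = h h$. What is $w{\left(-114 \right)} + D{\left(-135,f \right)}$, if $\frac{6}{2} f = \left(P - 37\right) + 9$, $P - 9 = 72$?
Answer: $12996 + \frac{4 i \sqrt{66}}{3} \approx 12996.0 + 10.832 i$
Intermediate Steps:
$P = 81$ ($P = 9 + 72 = 81$)
$w{\left(h \right)} = h^{2}$
$f = \frac{53}{3}$ ($f = \frac{\left(81 - 37\right) + 9}{3} = \frac{44 + 9}{3} = \frac{1}{3} \cdot 53 = \frac{53}{3} \approx 17.667$)
$w{\left(-114 \right)} + D{\left(-135,f \right)} = \left(-114\right)^{2} + \sqrt{\frac{53}{3} - 135} = 12996 + \sqrt{- \frac{352}{3}} = 12996 + \frac{4 i \sqrt{66}}{3}$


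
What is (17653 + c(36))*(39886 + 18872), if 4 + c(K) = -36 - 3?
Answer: 1034728380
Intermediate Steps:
c(K) = -43 (c(K) = -4 + (-36 - 3) = -4 - 39 = -43)
(17653 + c(36))*(39886 + 18872) = (17653 - 43)*(39886 + 18872) = 17610*58758 = 1034728380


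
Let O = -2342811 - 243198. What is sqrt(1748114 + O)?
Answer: I*sqrt(837895) ≈ 915.37*I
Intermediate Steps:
O = -2586009
sqrt(1748114 + O) = sqrt(1748114 - 2586009) = sqrt(-837895) = I*sqrt(837895)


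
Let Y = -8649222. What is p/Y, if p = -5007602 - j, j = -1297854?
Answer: 1854874/4324611 ≈ 0.42891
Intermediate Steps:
p = -3709748 (p = -5007602 - 1*(-1297854) = -5007602 + 1297854 = -3709748)
p/Y = -3709748/(-8649222) = -3709748*(-1/8649222) = 1854874/4324611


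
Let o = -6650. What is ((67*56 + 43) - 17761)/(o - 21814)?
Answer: 6983/14232 ≈ 0.49065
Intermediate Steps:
((67*56 + 43) - 17761)/(o - 21814) = ((67*56 + 43) - 17761)/(-6650 - 21814) = ((3752 + 43) - 17761)/(-28464) = (3795 - 17761)*(-1/28464) = -13966*(-1/28464) = 6983/14232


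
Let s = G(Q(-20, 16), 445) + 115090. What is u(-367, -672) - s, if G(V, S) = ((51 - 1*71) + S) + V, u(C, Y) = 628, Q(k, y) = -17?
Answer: -114870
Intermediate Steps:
G(V, S) = -20 + S + V (G(V, S) = ((51 - 71) + S) + V = (-20 + S) + V = -20 + S + V)
s = 115498 (s = (-20 + 445 - 17) + 115090 = 408 + 115090 = 115498)
u(-367, -672) - s = 628 - 1*115498 = 628 - 115498 = -114870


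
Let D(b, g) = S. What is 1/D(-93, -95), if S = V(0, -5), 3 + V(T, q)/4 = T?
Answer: -1/12 ≈ -0.083333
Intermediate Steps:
V(T, q) = -12 + 4*T
S = -12 (S = -12 + 4*0 = -12 + 0 = -12)
D(b, g) = -12
1/D(-93, -95) = 1/(-12) = -1/12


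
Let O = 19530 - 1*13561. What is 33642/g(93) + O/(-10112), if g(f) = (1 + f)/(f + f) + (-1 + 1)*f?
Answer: 31637194529/475264 ≈ 66568.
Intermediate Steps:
O = 5969 (O = 19530 - 13561 = 5969)
g(f) = (1 + f)/(2*f) (g(f) = (1 + f)/((2*f)) + 0*f = (1 + f)*(1/(2*f)) + 0 = (1 + f)/(2*f) + 0 = (1 + f)/(2*f))
33642/g(93) + O/(-10112) = 33642/(((1/2)*(1 + 93)/93)) + 5969/(-10112) = 33642/(((1/2)*(1/93)*94)) + 5969*(-1/10112) = 33642/(47/93) - 5969/10112 = 33642*(93/47) - 5969/10112 = 3128706/47 - 5969/10112 = 31637194529/475264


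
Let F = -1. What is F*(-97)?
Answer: 97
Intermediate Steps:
F*(-97) = -1*(-97) = 97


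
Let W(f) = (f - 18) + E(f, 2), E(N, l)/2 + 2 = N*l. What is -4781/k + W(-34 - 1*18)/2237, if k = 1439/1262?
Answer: -13497618212/3219043 ≈ -4193.1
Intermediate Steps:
E(N, l) = -4 + 2*N*l (E(N, l) = -4 + 2*(N*l) = -4 + 2*N*l)
k = 1439/1262 (k = 1439*(1/1262) = 1439/1262 ≈ 1.1403)
W(f) = -22 + 5*f (W(f) = (f - 18) + (-4 + 2*f*2) = (-18 + f) + (-4 + 4*f) = -22 + 5*f)
-4781/k + W(-34 - 1*18)/2237 = -4781/1439/1262 + (-22 + 5*(-34 - 1*18))/2237 = -4781*1262/1439 + (-22 + 5*(-34 - 18))*(1/2237) = -6033622/1439 + (-22 + 5*(-52))*(1/2237) = -6033622/1439 + (-22 - 260)*(1/2237) = -6033622/1439 - 282*1/2237 = -6033622/1439 - 282/2237 = -13497618212/3219043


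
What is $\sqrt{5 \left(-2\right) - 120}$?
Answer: $i \sqrt{130} \approx 11.402 i$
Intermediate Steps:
$\sqrt{5 \left(-2\right) - 120} = \sqrt{-10 - 120} = \sqrt{-130} = i \sqrt{130}$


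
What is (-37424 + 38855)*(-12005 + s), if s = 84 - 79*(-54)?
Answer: -10954305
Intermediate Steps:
s = 4350 (s = 84 + 4266 = 4350)
(-37424 + 38855)*(-12005 + s) = (-37424 + 38855)*(-12005 + 4350) = 1431*(-7655) = -10954305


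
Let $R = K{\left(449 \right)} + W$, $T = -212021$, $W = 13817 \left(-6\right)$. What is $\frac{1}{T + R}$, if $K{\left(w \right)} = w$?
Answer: $- \frac{1}{294474} \approx -3.3959 \cdot 10^{-6}$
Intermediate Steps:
$W = -82902$
$R = -82453$ ($R = 449 - 82902 = -82453$)
$\frac{1}{T + R} = \frac{1}{-212021 - 82453} = \frac{1}{-294474} = - \frac{1}{294474}$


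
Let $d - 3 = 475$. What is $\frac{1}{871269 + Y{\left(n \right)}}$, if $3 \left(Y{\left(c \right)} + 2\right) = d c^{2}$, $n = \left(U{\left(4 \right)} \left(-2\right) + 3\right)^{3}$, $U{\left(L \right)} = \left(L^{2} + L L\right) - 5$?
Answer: $\frac{1}{2803676060893} \approx 3.5667 \cdot 10^{-13}$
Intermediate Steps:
$d = 478$ ($d = 3 + 475 = 478$)
$U{\left(L \right)} = -5 + 2 L^{2}$ ($U{\left(L \right)} = \left(L^{2} + L^{2}\right) - 5 = 2 L^{2} - 5 = -5 + 2 L^{2}$)
$n = -132651$ ($n = \left(\left(-5 + 2 \cdot 4^{2}\right) \left(-2\right) + 3\right)^{3} = \left(\left(-5 + 2 \cdot 16\right) \left(-2\right) + 3\right)^{3} = \left(\left(-5 + 32\right) \left(-2\right) + 3\right)^{3} = \left(27 \left(-2\right) + 3\right)^{3} = \left(-54 + 3\right)^{3} = \left(-51\right)^{3} = -132651$)
$Y{\left(c \right)} = -2 + \frac{478 c^{2}}{3}$
$\frac{1}{871269 + Y{\left(n \right)}} = \frac{1}{871269 - \left(2 - \frac{478 \left(-132651\right)^{2}}{3}\right)} = \frac{1}{871269 + \left(-2 + \frac{478}{3} \cdot 17596287801\right)} = \frac{1}{871269 + \left(-2 + 2803675189626\right)} = \frac{1}{871269 + 2803675189624} = \frac{1}{2803676060893}$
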